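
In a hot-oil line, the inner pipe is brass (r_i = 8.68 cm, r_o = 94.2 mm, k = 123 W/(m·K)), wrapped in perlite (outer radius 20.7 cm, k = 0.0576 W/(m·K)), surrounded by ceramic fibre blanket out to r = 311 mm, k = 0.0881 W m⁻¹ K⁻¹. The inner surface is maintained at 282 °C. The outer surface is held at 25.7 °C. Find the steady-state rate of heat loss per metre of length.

Series thermal resistances, inner to outer:
  R'_brass = ln(0.0942/0.0868)/(2πk) = 0.08181/(2π·123) = 1.059×10^-4 m·K/W
  R'_perlite = ln(0.207/0.0942)/(2πk) = 0.7873/(2π·0.0576) = 2.175 m·K/W
  R'_ceramic fibre blanket = ln(0.311/0.207)/(2πk) = 0.4071/(2π·0.0881) = 0.7354 m·K/W
ΣR = 1.059×10^-4 + 2.175 + 0.7354 = 2.911 m·K/W
Q' = ΔT/ΣR = (282 °C − 25.7 °C)/2.911 = 88.0 W/m

Q' = 88.0 W/m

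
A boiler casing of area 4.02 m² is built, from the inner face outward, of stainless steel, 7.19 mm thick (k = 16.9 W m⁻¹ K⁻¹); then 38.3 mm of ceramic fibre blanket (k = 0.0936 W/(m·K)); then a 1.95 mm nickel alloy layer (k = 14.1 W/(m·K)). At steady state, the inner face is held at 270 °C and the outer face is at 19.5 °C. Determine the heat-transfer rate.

Q = 2.46 kW

Series thermal resistances, inner to outer:
  R_stainless steel = L/(kA) = 0.00719/(16.9·4.02) = 1.058×10^-4 K/W
  R_ceramic fibre blanket = L/(kA) = 0.0383/(0.0936·4.02) = 0.1018 K/W
  R_nickel alloy = L/(kA) = 0.00195/(14.1·4.02) = 3.440×10^-5 K/W
ΣR = 1.058×10^-4 + 0.1018 + 3.440×10^-5 = 0.1019 K/W
Q = ΔT/ΣR = (270 °C − 19.5 °C)/0.1019 = 2460 W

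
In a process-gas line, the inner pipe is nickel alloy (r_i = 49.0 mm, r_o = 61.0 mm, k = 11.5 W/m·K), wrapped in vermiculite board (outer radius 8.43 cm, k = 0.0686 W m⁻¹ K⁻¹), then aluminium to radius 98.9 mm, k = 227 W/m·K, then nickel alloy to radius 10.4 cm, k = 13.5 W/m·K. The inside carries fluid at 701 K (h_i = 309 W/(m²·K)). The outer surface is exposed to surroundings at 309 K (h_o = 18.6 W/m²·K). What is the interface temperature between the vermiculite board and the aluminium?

T = 347.4 K

Treat each layer as a resistance in series:
  R'_conv,in = 1/(2πr h) = 1/(2π·0.0490·309) = 0.01051 m·K/W
  R'_nickel alloy = ln(0.0610/0.0490)/(2πk) = 0.2191/(2π·11.5) = 0.003032 m·K/W
  R'_vermiculite board = ln(0.0843/0.0610)/(2πk) = 0.3235/(2π·0.0686) = 0.7506 m·K/W
  R'_aluminium = ln(0.0989/0.0843)/(2πk) = 0.1597/(2π·227) = 1.120×10^-4 m·K/W
  R'_nickel alloy = ln(0.104/0.0989)/(2πk) = 0.05028/(2π·13.5) = 5.928×10^-4 m·K/W
  R'_conv,out = 1/(2πr h) = 1/(2π·0.104·18.6) = 0.08228 m·K/W
ΣR = 0.01051 + 0.003032 + 0.7506 + 1.120×10^-4 + 5.928×10^-4 + 0.08228 = 0.8471 m·K/W
Q' = ΔT/ΣR = (701 K − 309 K)/0.8471 = 462.8 W/m
From the inner boundary to the vermiculite board/aluminium interface, ΣR_partial = 0.7641 m·K/W.
T_interface = T_in − Q'·ΣR_partial = 701 K − (462.8)(0.7641) = 347.4 K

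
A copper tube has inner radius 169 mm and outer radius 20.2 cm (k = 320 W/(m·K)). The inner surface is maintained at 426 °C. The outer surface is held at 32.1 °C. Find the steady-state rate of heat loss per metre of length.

Q' = 4440 kW/m

Q' = 2πk·ΔT/ln(r₂/r₁) = 2π × 320 × 393.9 / ln(0.202/0.169) = 4.44×10^6 W/m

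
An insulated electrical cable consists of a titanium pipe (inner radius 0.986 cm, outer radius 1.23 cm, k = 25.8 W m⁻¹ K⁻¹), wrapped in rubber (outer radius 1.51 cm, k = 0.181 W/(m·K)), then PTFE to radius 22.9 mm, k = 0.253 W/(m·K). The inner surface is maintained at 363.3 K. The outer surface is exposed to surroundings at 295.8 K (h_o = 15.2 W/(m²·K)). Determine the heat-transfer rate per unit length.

Q' = 74.9 W/m

Series thermal resistances, inner to outer:
  R'_titanium = ln(0.0123/0.00986)/(2πk) = 0.2211/(2π·25.8) = 0.001364 m·K/W
  R'_rubber = ln(0.0151/0.0123)/(2πk) = 0.2051/(2π·0.181) = 0.1803 m·K/W
  R'_PTFE = ln(0.0229/0.0151)/(2πk) = 0.4164/(2π·0.253) = 0.2620 m·K/W
  R'_conv,out = 1/(2πr h) = 1/(2π·0.0229·15.2) = 0.4572 m·K/W
ΣR = 0.001364 + 0.1803 + 0.2620 + 0.4572 = 0.9009 m·K/W
Q' = ΔT/ΣR = (363.3 K − 295.8 K)/0.9009 = 74.9 W/m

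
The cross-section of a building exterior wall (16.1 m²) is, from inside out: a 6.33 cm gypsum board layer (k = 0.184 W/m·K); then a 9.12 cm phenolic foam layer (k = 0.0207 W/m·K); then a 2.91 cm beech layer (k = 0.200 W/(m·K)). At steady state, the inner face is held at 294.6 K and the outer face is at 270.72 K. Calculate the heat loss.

Q = 78.5 W

Resistance network (inner→outer):
  R_gypsum board = L/(kA) = 0.0633/(0.184·16.1) = 0.02137 K/W
  R_phenolic foam = L/(kA) = 0.0912/(0.0207·16.1) = 0.2737 K/W
  R_beech = L/(kA) = 0.0291/(0.200·16.1) = 0.009037 K/W
ΣR = 0.02137 + 0.2737 + 0.009037 = 0.3041 K/W
Q = ΔT/ΣR = (294.6 K − 270.72 K)/0.3041 = 78.5 W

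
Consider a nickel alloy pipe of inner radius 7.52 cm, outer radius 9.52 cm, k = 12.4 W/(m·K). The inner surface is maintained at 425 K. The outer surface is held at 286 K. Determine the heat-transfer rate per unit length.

Q' = 2πk·ΔT/ln(r₂/r₁) = 2π × 12.4 × 139 / ln(0.0952/0.0752) = 45900 W/m

Q' = 45.9 kW/m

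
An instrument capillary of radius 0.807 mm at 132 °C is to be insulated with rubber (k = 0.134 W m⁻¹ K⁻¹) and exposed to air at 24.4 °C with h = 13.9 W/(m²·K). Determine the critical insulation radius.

r_cr = 0.964 cm

For a cylinder, r_cr = k_ins/h = 0.134/13.9 = 0.00964 m = 0.964 cm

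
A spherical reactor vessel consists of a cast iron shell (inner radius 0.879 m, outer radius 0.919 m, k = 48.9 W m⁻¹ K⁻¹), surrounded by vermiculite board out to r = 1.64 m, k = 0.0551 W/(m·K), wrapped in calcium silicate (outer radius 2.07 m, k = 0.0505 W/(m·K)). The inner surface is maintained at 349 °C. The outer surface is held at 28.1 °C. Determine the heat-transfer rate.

Q = 360 W

Series thermal resistances, inner to outer:
  R_cast iron = (1/0.879 − 1/0.919)/(4πk) = 0.04952/(4π·48.9) = 8.058×10^-5 K/W
  R_vermiculite board = (1/0.919 − 1/1.64)/(4πk) = 0.4784/(4π·0.0551) = 0.6909 K/W
  R_calcium silicate = (1/1.64 − 1/2.07)/(4πk) = 0.1267/(4π·0.0505) = 0.1996 K/W
ΣR = 8.058×10^-5 + 0.6909 + 0.1996 = 0.8906 K/W
Q = ΔT/ΣR = (349 °C − 28.1 °C)/0.8906 = 360 W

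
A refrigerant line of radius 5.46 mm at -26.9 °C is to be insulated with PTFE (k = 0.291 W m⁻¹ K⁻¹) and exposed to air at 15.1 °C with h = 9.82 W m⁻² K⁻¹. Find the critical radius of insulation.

r_cr = 2.96 cm

For a cylinder, r_cr = k_ins/h = 0.291/9.82 = 0.0296 m = 2.96 cm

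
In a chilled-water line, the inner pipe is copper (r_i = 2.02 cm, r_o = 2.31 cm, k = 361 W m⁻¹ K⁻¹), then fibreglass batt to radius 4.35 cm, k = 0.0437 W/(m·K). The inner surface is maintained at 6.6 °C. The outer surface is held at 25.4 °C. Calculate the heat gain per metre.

Treat each layer as a resistance in series:
  R'_copper = ln(0.0231/0.0202)/(2πk) = 0.1342/(2π·361) = 5.914×10^-5 m·K/W
  R'_fibreglass batt = ln(0.0435/0.0231)/(2πk) = 0.6329/(2π·0.0437) = 2.305 m·K/W
ΣR = 5.914×10^-5 + 2.305 = 2.305 m·K/W
Q' = ΔT/ΣR = (6.6 °C − 25.4 °C)/2.305 = -8.16 W/m
(Negative Q' ⇒ heat flows inward; heat gain = 8.16 W/m.)

Q' = 8.16 W/m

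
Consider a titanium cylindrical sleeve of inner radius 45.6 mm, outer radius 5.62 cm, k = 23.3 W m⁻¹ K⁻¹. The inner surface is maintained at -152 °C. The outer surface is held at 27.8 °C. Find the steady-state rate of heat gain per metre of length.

Q' = 126 kW/m

Q' = 2πk·ΔT/ln(r₂/r₁) = 2π × 23.3 × 179.8 / ln(0.0562/0.0456) = 1.26×10^5 W/m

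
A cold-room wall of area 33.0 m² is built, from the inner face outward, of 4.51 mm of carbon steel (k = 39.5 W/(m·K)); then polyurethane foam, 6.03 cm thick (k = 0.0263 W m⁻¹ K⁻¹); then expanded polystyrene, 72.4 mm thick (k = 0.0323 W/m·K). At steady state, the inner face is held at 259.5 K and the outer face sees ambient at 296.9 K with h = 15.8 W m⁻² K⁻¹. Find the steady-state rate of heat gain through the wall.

Resistance network (inner→outer):
  R_carbon steel = L/(kA) = 0.00451/(39.5·33.0) = 3.460×10^-6 K/W
  R_polyurethane foam = L/(kA) = 0.0603/(0.0263·33.0) = 0.06948 K/W
  R_expanded polystyrene = L/(kA) = 0.0724/(0.0323·33.0) = 0.06792 K/W
  R_conv,out = 1/(hA) = 1/(15.8·33.0) = 0.001918 K/W
ΣR = 3.460×10^-6 + 0.06948 + 0.06792 + 0.001918 = 0.1393 K/W
Q = ΔT/ΣR = (259.5 K − 296.9 K)/0.1393 = -268 W
(Negative Q ⇒ heat flows inward; heat gain = 268 W.)

Q = 268 W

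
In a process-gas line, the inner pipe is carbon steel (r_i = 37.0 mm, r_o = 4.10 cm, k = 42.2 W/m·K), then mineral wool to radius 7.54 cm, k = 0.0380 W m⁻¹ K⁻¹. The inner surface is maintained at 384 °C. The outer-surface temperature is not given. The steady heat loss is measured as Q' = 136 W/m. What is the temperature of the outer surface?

T_out = 36.9 °C

Series resistances:
  R'_carbon steel = ln(0.0410/0.0370)/(2πk) = 0.1027/(2π·42.2) = 3.872×10^-4 m·K/W
  R'_mineral wool = ln(0.0754/0.0410)/(2πk) = 0.6092/(2π·0.0380) = 2.552 m·K/W
ΣR = 2.552 m·K/W
ΔT = Q'·ΣR = 136 × 2.552 = 347.1 K
Heat flows outward, so T_out = T_in − ΔT = 384 − 347.1 = 36.9 °C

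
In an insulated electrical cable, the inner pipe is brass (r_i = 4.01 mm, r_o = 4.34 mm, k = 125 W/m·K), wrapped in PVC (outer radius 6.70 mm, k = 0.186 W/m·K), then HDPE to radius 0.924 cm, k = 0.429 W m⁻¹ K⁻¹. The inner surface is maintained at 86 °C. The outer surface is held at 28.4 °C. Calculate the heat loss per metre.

Series thermal resistances, inner to outer:
  R'_brass = ln(0.00434/0.00401)/(2πk) = 0.07908/(2π·125) = 1.007×10^-4 m·K/W
  R'_PVC = ln(0.00670/0.00434)/(2πk) = 0.4342/(2π·0.186) = 0.3716 m·K/W
  R'_HDPE = ln(0.00924/0.00670)/(2πk) = 0.3214/(2π·0.429) = 0.1192 m·K/W
ΣR = 1.007×10^-4 + 0.3716 + 0.1192 = 0.4909 m·K/W
Q' = ΔT/ΣR = (86 °C − 28.4 °C)/0.4909 = 117 W/m

Q' = 117 W/m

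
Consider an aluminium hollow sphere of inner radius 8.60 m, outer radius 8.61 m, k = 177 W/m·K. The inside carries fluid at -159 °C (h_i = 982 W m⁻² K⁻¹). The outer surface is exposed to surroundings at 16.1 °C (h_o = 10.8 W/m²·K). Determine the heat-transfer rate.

Q = 1740 kW

Treat each layer as a resistance in series:
  R_conv,in = 1/(4πr²h) = 1/(4π·8.60²·982) = 1.096×10^-6 K/W
  R_aluminium = (1/8.60 − 1/8.61)/(4πk) = 1.351×10^-4/(4π·177) = 6.072×10^-8 K/W
  R_conv,out = 1/(4πr²h) = 1/(4π·8.61²·10.8) = 9.939×10^-5 K/W
ΣR = 1.096×10^-6 + 6.072×10^-8 + 9.939×10^-5 = 1.005×10^-4 K/W
Q = ΔT/ΣR = (-159 °C − 16.1 °C)/1.005×10^-4 = -1.74×10^6 W
(Negative Q ⇒ heat flows inward; heat gain = 1.74×10^6 W.)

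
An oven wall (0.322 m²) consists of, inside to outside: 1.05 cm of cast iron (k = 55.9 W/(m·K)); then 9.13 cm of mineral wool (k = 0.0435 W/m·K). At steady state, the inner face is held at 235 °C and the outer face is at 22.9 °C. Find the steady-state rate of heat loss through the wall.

Q = 32.5 W

Resistance network (inner→outer):
  R_cast iron = L/(kA) = 0.0105/(55.9·0.322) = 5.833×10^-4 K/W
  R_mineral wool = L/(kA) = 0.0913/(0.0435·0.322) = 6.518 K/W
ΣR = 5.833×10^-4 + 6.518 = 6.519 K/W
Q = ΔT/ΣR = (235 °C − 22.9 °C)/6.519 = 32.5 W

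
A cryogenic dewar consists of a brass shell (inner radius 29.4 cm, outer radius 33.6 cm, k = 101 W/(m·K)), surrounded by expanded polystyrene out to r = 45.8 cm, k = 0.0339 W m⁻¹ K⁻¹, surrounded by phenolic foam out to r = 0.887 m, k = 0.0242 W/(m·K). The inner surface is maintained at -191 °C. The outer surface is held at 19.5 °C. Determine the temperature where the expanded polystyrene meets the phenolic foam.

T = -118 °C

Series thermal resistances, inner to outer:
  R_brass = (1/0.294 − 1/0.336)/(4πk) = 0.4252/(4π·101) = 3.350×10^-4 K/W
  R_expanded polystyrene = (1/0.336 − 1/0.458)/(4πk) = 0.7928/(4π·0.0339) = 1.861 K/W
  R_phenolic foam = (1/0.458 − 1/0.887)/(4πk) = 1.056/(4π·0.0242) = 3.473 K/W
ΣR = 3.350×10^-4 + 1.861 + 3.473 = 5.334 K/W
Q = ΔT/ΣR = (-191 °C − 19.5 °C)/5.334 = -39.46 W
From the inner boundary to the expanded polystyrene/phenolic foam interface, ΣR_partial = 1.861 K/W.
T_interface = T_in − Q·ΣR_partial = -191 °C − (-39.46)(1.861) = -118 °C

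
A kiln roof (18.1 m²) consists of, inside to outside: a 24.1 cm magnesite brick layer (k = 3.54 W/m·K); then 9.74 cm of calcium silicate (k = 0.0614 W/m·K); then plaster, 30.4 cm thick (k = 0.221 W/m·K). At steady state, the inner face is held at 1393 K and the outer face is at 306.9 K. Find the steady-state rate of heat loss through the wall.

Series thermal resistances, inner to outer:
  R_magnesite brick = L/(kA) = 0.241/(3.54·18.1) = 0.003761 K/W
  R_calcium silicate = L/(kA) = 0.0974/(0.0614·18.1) = 0.08764 K/W
  R_plaster = L/(kA) = 0.304/(0.221·18.1) = 0.07600 K/W
ΣR = 0.003761 + 0.08764 + 0.07600 = 0.1674 K/W
Q = ΔT/ΣR = (1393 K − 306.9 K)/0.1674 = 6490 W

Q = 6.49 kW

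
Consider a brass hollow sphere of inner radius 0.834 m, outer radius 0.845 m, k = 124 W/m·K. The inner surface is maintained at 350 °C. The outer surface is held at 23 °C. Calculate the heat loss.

Q = 32600 kW

Q = 4πk·ΔT/(1/r₁ − 1/r₂) = 4π × 124 × 327 / (1/0.834 − 1/0.845) = 3.26×10^7 W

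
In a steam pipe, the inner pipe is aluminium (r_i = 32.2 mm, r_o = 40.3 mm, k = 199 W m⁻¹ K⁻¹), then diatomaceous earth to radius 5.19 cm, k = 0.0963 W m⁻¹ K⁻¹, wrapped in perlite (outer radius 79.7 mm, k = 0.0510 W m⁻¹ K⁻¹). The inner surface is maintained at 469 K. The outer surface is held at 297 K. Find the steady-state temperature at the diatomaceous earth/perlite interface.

Treat each layer as a resistance in series:
  R'_aluminium = ln(0.0403/0.0322)/(2πk) = 0.2244/(2π·199) = 1.795×10^-4 m·K/W
  R'_diatomaceous earth = ln(0.0519/0.0403)/(2πk) = 0.2530/(2π·0.0963) = 0.4181 m·K/W
  R'_perlite = ln(0.0797/0.0519)/(2πk) = 0.4290/(2π·0.0510) = 1.339 m·K/W
ΣR = 1.795×10^-4 + 0.4181 + 1.339 = 1.757 m·K/W
Q' = ΔT/ΣR = (469 K − 297 K)/1.757 = 97.89 W/m
From the inner boundary to the diatomaceous earth/perlite interface, ΣR_partial = 0.4183 m·K/W.
T_interface = T_in − Q'·ΣR_partial = 469 K − (97.89)(0.4183) = 428 K

T = 428 K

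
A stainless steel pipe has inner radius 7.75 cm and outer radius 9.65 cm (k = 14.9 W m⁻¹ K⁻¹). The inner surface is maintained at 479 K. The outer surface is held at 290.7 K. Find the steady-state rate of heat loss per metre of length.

Q' = 80400 W/m

Q' = 2πk·ΔT/ln(r₂/r₁) = 2π × 14.9 × 188.3 / ln(0.0965/0.0775) = 80400 W/m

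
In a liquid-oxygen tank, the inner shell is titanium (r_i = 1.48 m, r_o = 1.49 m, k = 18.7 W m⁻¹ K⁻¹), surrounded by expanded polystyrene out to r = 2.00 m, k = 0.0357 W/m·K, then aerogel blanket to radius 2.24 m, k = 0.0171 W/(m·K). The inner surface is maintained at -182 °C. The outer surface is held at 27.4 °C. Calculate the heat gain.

Series thermal resistances, inner to outer:
  R_titanium = (1/1.48 − 1/1.49)/(4πk) = 0.004535/(4π·18.7) = 1.930×10^-5 K/W
  R_expanded polystyrene = (1/1.49 − 1/2.00)/(4πk) = 0.1711/(4π·0.0357) = 0.3815 K/W
  R_aerogel blanket = (1/2.00 − 1/2.24)/(4πk) = 0.05357/(4π·0.0171) = 0.2493 K/W
ΣR = 1.930×10^-5 + 0.3815 + 0.2493 = 0.6308 K/W
Q = ΔT/ΣR = (-182 °C − 27.4 °C)/0.6308 = -332 W
(Negative Q ⇒ heat flows inward; heat gain = 332 W.)

Q = 332 W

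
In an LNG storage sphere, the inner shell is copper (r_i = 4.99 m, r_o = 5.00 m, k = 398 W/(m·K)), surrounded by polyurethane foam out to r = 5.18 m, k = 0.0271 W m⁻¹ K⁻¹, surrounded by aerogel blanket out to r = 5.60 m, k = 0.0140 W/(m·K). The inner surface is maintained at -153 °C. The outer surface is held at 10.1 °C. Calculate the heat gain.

Q = 1590 W

Series thermal resistances, inner to outer:
  R_copper = (1/4.99 − 1/5.00)/(4πk) = 4.008×10^-4/(4π·398) = 8.014×10^-8 K/W
  R_polyurethane foam = (1/5.00 − 1/5.18)/(4πk) = 0.006950/(4π·0.0271) = 0.02041 K/W
  R_aerogel blanket = (1/5.18 − 1/5.60)/(4πk) = 0.01448/(4π·0.0140) = 0.08230 K/W
ΣR = 8.014×10^-8 + 0.02041 + 0.08230 = 0.1027 K/W
Q = ΔT/ΣR = (-153 °C − 10.1 °C)/0.1027 = -1590 W
(Negative Q ⇒ heat flows inward; heat gain = 1590 W.)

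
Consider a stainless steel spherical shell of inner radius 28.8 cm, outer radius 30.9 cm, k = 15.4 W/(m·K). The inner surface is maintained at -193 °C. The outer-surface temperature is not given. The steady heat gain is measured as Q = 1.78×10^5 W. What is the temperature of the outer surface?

Series resistances:
  R_stainless steel = (1/0.288 − 1/0.309)/(4πk) = 0.2360/(4π·15.4) = 0.001219 K/W
ΣR = 0.001219 K/W
ΔT = Q·ΣR = 1.78×10^5 × 0.001219 = 217.0 K
Heat flows inward, so T_out = T_in + ΔT = -193 + 217.0 = 24.0 °C

T_out = 24.0 °C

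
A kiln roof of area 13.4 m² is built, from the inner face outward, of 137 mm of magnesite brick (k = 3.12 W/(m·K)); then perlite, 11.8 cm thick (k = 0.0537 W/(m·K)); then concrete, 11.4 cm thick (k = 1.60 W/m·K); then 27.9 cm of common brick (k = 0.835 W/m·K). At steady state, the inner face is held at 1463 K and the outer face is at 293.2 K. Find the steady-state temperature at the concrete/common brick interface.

Resistance network (inner→outer):
  R_magnesite brick = L/(kA) = 0.137/(3.12·13.4) = 0.003277 K/W
  R_perlite = L/(kA) = 0.118/(0.0537·13.4) = 0.1640 K/W
  R_concrete = L/(kA) = 0.114/(1.60·13.4) = 0.005317 K/W
  R_common brick = L/(kA) = 0.279/(0.835·13.4) = 0.02494 K/W
ΣR = 0.003277 + 0.1640 + 0.005317 + 0.02494 = 0.1975 K/W
Q = ΔT/ΣR = (1463 K − 293.2 K)/0.1975 = 5923 W
From the inner boundary to the concrete/common brick interface, ΣR_partial = 0.1726 K/W.
T_interface = T_in − Q·ΣR_partial = 1463 K − (5923)(0.1726) = 441 K

T = 441 K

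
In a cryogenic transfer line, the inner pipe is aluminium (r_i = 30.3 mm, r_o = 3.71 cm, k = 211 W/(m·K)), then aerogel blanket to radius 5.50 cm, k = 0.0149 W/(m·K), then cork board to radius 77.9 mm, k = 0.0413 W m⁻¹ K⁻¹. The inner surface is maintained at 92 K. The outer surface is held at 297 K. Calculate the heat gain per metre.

Resistance network (inner→outer):
  R'_aluminium = ln(0.0371/0.0303)/(2πk) = 0.2025/(2π·211) = 1.527×10^-4 m·K/W
  R'_aerogel blanket = ln(0.0550/0.0371)/(2πk) = 0.3937/(2π·0.0149) = 4.205 m·K/W
  R'_cork board = ln(0.0779/0.0550)/(2πk) = 0.3481/(2π·0.0413) = 1.341 m·K/W
ΣR = 1.527×10^-4 + 4.205 + 1.341 = 5.546 m·K/W
Q' = ΔT/ΣR = (92 K − 297 K)/5.546 = -37.0 W/m
(Negative Q' ⇒ heat flows inward; heat gain = 37.0 W/m.)

Q' = 37.0 W/m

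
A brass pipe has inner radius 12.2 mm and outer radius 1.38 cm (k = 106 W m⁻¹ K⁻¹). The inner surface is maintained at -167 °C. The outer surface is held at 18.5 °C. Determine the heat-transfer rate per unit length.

Q' = 2πk·ΔT/ln(r₂/r₁) = 2π × 106 × 185.5 / ln(0.0138/0.0122) = 1.00×10^6 W/m

Q' = 1000 kW/m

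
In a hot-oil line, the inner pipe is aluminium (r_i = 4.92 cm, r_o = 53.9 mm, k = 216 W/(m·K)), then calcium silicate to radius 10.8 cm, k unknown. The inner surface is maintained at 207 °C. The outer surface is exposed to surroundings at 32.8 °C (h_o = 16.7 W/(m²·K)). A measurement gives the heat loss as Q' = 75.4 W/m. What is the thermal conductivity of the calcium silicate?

ΣR = ΔT/Q' = |207 − 32.8|/75.4 = 2.310 m·K/W
Known resistances:
  R'_aluminium = ln(0.0539/0.0492)/(2πk) = 0.09124/(2π·216) = 6.723×10^-5 m·K/W
  R'_conv,out = 1/(2πr h) = 1/(2π·0.108·16.7) = 0.08824 m·K/W
R_calcium silicate = ΣR − ΣR_known = 2.310 − 0.08831 = 2.222 m·K/W
ln(r₂/r₁)/(2πk) = 2.222 ⇒ k = 0.6950/(2π·2.222) = 0.0498 W/m·K

k = 0.0498 W/m·K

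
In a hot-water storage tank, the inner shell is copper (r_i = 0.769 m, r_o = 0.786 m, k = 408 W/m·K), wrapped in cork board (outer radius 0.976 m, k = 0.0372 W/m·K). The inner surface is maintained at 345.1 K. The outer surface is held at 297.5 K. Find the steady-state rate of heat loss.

Treat each layer as a resistance in series:
  R_copper = (1/0.769 − 1/0.786)/(4πk) = 0.02813/(4π·408) = 5.486×10^-6 K/W
  R_cork board = (1/0.786 − 1/0.976)/(4πk) = 0.2477/(4π·0.0372) = 0.5298 K/W
ΣR = 5.486×10^-6 + 0.5298 = 0.5298 K/W
Q = ΔT/ΣR = (345.1 K − 297.5 K)/0.5298 = 89.8 W

Q = 89.8 W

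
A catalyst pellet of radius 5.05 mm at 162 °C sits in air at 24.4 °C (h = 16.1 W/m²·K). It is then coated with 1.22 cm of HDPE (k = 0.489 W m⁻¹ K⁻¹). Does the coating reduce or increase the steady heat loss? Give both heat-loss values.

Critical radius for a sphere: r_cr = 2k/h = 0.0607 m = 6.07 cm.
Outer radius after coating: r₂ = 0.00505 + 0.0122 = 0.01725 m.
Since r₁ < r_cr and r₂ ≤ r_cr, the coating moves toward the maximum at r_cr — heat loss rises.
Bare: R = 1/(4πr₁²h) = 193.8 K/W; Q = 137.6/193.8 = 0.710 W.
Coated: R = R_cond + R_conv = 39.40 K/W; Q = 137.6/39.40 = 3.49 W.

increases: 0.710 → 3.49 W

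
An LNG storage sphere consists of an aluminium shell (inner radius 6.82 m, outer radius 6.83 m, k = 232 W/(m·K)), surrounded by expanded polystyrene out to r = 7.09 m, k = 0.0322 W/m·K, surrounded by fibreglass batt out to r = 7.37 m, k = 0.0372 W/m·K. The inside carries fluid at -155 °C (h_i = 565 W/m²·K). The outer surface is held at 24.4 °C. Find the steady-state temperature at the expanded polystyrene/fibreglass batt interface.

T = -58.7 °C

Resistance network (inner→outer):
  R_conv,in = 1/(4πr²h) = 1/(4π·6.82²·565) = 3.028×10^-6 K/W
  R_aluminium = (1/6.82 − 1/6.83)/(4πk) = 2.147×10^-4/(4π·232) = 7.364×10^-8 K/W
  R_expanded polystyrene = (1/6.83 − 1/7.09)/(4πk) = 0.005369/(4π·0.0322) = 0.01327 K/W
  R_fibreglass batt = (1/7.09 − 1/7.37)/(4πk) = 0.005359/(4π·0.0372) = 0.01146 K/W
ΣR = 3.028×10^-6 + 7.364×10^-8 + 0.01327 + 0.01146 = 0.02473 K/W
Q = ΔT/ΣR = (-155 °C − 24.4 °C)/0.02473 = -7254 W
From the inner boundary to the expanded polystyrene/fibreglass batt interface, ΣR_partial = 0.01327 K/W.
T_interface = T_in − Q·ΣR_partial = -155 °C − (-7254)(0.01327) = -58.7 °C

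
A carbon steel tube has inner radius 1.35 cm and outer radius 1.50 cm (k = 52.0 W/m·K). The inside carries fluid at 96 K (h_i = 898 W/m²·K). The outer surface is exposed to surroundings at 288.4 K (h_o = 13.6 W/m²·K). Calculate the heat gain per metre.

Q' = 242 W/m

Treat each layer as a resistance in series:
  R'_conv,in = 1/(2πr h) = 1/(2π·0.0135·898) = 0.01313 m·K/W
  R'_carbon steel = ln(0.0150/0.0135)/(2πk) = 0.1054/(2π·52.0) = 3.225×10^-4 m·K/W
  R'_conv,out = 1/(2πr h) = 1/(2π·0.0150·13.6) = 0.7802 m·K/W
ΣR = 0.01313 + 3.225×10^-4 + 0.7802 = 0.7937 m·K/W
Q' = ΔT/ΣR = (96 K − 288.4 K)/0.7937 = -242 W/m
(Negative Q' ⇒ heat flows inward; heat gain = 242 W/m.)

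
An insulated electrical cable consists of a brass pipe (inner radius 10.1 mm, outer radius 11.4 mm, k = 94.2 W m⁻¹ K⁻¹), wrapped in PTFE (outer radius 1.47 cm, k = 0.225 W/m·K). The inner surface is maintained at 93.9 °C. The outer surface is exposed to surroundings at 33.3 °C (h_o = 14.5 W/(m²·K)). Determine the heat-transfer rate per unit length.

Series thermal resistances, inner to outer:
  R'_brass = ln(0.0114/0.0101)/(2πk) = 0.1211/(2π·94.2) = 2.046×10^-4 m·K/W
  R'_PTFE = ln(0.0147/0.0114)/(2πk) = 0.2542/(2π·0.225) = 0.1798 m·K/W
  R'_conv,out = 1/(2πr h) = 1/(2π·0.0147·14.5) = 0.7467 m·K/W
ΣR = 2.046×10^-4 + 0.1798 + 0.7467 = 0.9267 m·K/W
Q' = ΔT/ΣR = (93.9 °C − 33.3 °C)/0.9267 = 65.4 W/m

Q' = 65.4 W/m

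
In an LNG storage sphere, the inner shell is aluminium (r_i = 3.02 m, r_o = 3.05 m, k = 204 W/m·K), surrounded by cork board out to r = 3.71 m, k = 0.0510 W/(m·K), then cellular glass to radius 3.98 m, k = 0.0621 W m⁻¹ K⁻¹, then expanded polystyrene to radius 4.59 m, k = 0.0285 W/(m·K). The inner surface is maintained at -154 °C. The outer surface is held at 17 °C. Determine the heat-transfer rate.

Series thermal resistances, inner to outer:
  R_aluminium = (1/3.02 − 1/3.05)/(4πk) = 0.003257/(4π·204) = 1.270×10^-6 K/W
  R_cork board = (1/3.05 − 1/3.71)/(4πk) = 0.05833/(4π·0.0510) = 0.09101 K/W
  R_cellular glass = (1/3.71 − 1/3.98)/(4πk) = 0.01829/(4π·0.0621) = 0.02343 K/W
  R_expanded polystyrene = (1/3.98 − 1/4.59)/(4πk) = 0.03339/(4π·0.0285) = 0.09324 K/W
ΣR = 1.270×10^-6 + 0.09101 + 0.02343 + 0.09324 = 0.2077 K/W
Q = ΔT/ΣR = (-154 °C − 17 °C)/0.2077 = -823 W
(Negative Q ⇒ heat flows inward; heat gain = 823 W.)

Q = 823 W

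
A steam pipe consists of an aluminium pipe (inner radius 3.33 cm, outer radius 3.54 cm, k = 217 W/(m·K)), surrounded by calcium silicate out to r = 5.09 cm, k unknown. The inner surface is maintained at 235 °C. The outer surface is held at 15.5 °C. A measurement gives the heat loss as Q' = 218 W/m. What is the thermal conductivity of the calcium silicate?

k = 0.0574 W/m·K

ΣR = ΔT/Q' = |235 − 15.5|/218 = 1.007 m·K/W
Known resistances:
  R'_aluminium = ln(0.0354/0.0333)/(2πk) = 0.06115/(2π·217) = 4.485×10^-5 m·K/W
R_calcium silicate = ΣR − ΣR_known = 1.007 − 4.485×10^-5 = 1.007 m·K/W
ln(r₂/r₁)/(2πk) = 1.007 ⇒ k = 0.3632/(2π·1.007) = 0.0574 W/m·K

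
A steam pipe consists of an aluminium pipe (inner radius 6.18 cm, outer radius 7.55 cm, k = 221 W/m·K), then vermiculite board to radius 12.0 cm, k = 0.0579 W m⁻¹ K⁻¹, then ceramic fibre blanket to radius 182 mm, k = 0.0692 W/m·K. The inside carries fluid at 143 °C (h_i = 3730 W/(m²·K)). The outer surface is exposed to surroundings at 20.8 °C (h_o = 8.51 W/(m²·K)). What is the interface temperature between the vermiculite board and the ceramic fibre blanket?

Treat each layer as a resistance in series:
  R'_conv,in = 1/(2πr h) = 1/(2π·0.0618·3730) = 6.904×10^-4 m·K/W
  R'_aluminium = ln(0.0755/0.0618)/(2πk) = 0.2002/(2π·221) = 1.442×10^-4 m·K/W
  R'_vermiculite board = ln(0.120/0.0755)/(2πk) = 0.4634/(2π·0.0579) = 1.274 m·K/W
  R'_ceramic fibre blanket = ln(0.182/0.120)/(2πk) = 0.4165/(2π·0.0692) = 0.9580 m·K/W
  R'_conv,out = 1/(2πr h) = 1/(2π·0.182·8.51) = 0.1028 m·K/W
ΣR = 6.904×10^-4 + 1.442×10^-4 + 1.274 + 0.9580 + 0.1028 = 2.336 m·K/W
Q' = ΔT/ΣR = (143 °C − 20.8 °C)/2.336 = 52.31 W/m
From the inner boundary to the vermiculite board/ceramic fibre blanket interface, ΣR_partial = 1.275 m·K/W.
T_interface = T_in − Q'·ΣR_partial = 143 °C − (52.31)(1.275) = 76.3 °C

T = 76.3 °C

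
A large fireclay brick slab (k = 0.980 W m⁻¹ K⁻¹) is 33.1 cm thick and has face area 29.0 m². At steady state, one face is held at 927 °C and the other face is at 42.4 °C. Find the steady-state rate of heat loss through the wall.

Q = kA·ΔT/L = 0.980 × 29.0 × |927 °C − 42.4 °C| / 0.331 = 76000 W

Q = 76000 W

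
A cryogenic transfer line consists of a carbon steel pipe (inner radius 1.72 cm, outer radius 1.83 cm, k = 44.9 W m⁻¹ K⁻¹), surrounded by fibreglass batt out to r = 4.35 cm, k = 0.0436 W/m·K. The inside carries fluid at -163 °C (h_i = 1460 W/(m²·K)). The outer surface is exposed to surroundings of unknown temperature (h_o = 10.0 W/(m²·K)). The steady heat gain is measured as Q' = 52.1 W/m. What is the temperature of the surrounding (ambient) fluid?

Sum the resistances:
  R'_conv,in = 1/(2πr h) = 1/(2π·0.0172·1460) = 0.006338 m·K/W
  R'_carbon steel = ln(0.0183/0.0172)/(2πk) = 0.06199/(2π·44.9) = 2.197×10^-4 m·K/W
  R'_fibreglass batt = ln(0.0435/0.0183)/(2πk) = 0.8659/(2π·0.0436) = 3.161 m·K/W
  R'_conv,out = 1/(2πr h) = 1/(2π·0.0435·10.0) = 0.3659 m·K/W
ΣR = 3.533 m·K/W
ΔT = Q'·ΣR = 52.1 × 3.533 = 184.1 K
Heat flows inward, so T_out = T_in + ΔT = -163 + 184.1 = 21.1 °C

T_out = 21.1 °C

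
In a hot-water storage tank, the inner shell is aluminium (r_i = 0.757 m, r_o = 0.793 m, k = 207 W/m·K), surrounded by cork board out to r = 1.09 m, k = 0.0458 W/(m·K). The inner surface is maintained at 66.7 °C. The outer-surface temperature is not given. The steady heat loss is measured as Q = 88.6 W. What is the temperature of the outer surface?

T_out = 13.8 °C

Sum the resistances:
  R_aluminium = (1/0.757 − 1/0.793)/(4πk) = 0.05997/(4π·207) = 2.305×10^-5 K/W
  R_cork board = (1/0.793 − 1/1.09)/(4πk) = 0.3436/(4π·0.0458) = 0.5970 K/W
ΣR = 0.5970 K/W
ΔT = Q·ΣR = 88.6 × 0.5970 = 52.89 K
Heat flows outward, so T_out = T_in − ΔT = 66.7 − 52.89 = 13.8 °C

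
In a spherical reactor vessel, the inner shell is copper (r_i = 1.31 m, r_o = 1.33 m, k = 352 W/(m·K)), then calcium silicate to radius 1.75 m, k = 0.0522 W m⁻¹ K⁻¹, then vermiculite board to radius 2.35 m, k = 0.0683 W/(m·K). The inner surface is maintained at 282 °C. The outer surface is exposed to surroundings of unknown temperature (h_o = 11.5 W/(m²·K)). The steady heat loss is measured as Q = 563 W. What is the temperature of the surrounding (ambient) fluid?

Sum the resistances:
  R_copper = (1/1.31 − 1/1.33)/(4πk) = 0.01148/(4π·352) = 2.595×10^-6 K/W
  R_calcium silicate = (1/1.33 − 1/1.75)/(4πk) = 0.1805/(4π·0.0522) = 0.2751 K/W
  R_vermiculite board = (1/1.75 − 1/2.35)/(4πk) = 0.1459/(4π·0.0683) = 0.1700 K/W
  R_conv,out = 1/(4πr²h) = 1/(4π·2.35²·11.5) = 0.001253 K/W
ΣR = 0.4463 K/W
ΔT = Q·ΣR = 563 × 0.4463 = 251.3 K
Heat flows outward, so T_out = T_in − ΔT = 282 − 251.3 = 30.7 °C

T_out = 30.7 °C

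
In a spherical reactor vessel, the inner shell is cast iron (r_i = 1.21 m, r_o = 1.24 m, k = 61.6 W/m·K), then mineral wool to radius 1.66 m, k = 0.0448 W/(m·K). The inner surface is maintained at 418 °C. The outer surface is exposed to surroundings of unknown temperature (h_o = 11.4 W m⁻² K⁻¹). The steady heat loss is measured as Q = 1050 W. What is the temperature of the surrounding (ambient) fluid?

Series resistances:
  R_cast iron = (1/1.21 − 1/1.24)/(4πk) = 0.01999/(4π·61.6) = 2.583×10^-5 K/W
  R_mineral wool = (1/1.24 − 1/1.66)/(4πk) = 0.2040/(4π·0.0448) = 0.3624 K/W
  R_conv,out = 1/(4πr²h) = 1/(4π·1.66²·11.4) = 0.002533 K/W
ΣR = 0.3650 K/W
ΔT = Q·ΣR = 1050 × 0.3650 = 383.2 K
Heat flows outward, so T_out = T_in − ΔT = 418 − 383.2 = 34.8 °C

T_out = 34.8 °C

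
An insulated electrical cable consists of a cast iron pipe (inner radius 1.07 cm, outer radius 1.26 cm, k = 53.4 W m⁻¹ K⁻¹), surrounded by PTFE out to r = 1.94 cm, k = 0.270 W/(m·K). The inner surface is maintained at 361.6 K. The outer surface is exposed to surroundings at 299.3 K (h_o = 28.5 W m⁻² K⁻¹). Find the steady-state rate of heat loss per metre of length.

Q' = 115 W/m

Series thermal resistances, inner to outer:
  R'_cast iron = ln(0.0126/0.0107)/(2πk) = 0.1635/(2π·53.4) = 4.872×10^-4 m·K/W
  R'_PTFE = ln(0.0194/0.0126)/(2πk) = 0.4316/(2π·0.270) = 0.2544 m·K/W
  R'_conv,out = 1/(2πr h) = 1/(2π·0.0194·28.5) = 0.2879 m·K/W
ΣR = 4.872×10^-4 + 0.2544 + 0.2879 = 0.5428 m·K/W
Q' = ΔT/ΣR = (361.6 K − 299.3 K)/0.5428 = 115 W/m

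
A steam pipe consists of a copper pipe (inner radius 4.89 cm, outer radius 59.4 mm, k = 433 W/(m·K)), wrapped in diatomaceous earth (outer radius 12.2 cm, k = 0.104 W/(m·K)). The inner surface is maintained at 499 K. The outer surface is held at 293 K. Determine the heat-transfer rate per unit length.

Q' = 187 W/m

Resistance network (inner→outer):
  R'_copper = ln(0.0594/0.0489)/(2πk) = 0.1945/(2π·433) = 7.150×10^-5 m·K/W
  R'_diatomaceous earth = ln(0.122/0.0594)/(2πk) = 0.7197/(2π·0.104) = 1.101 m·K/W
ΣR = 7.150×10^-5 + 1.101 = 1.101 m·K/W
Q' = ΔT/ΣR = (499 K − 293 K)/1.101 = 187 W/m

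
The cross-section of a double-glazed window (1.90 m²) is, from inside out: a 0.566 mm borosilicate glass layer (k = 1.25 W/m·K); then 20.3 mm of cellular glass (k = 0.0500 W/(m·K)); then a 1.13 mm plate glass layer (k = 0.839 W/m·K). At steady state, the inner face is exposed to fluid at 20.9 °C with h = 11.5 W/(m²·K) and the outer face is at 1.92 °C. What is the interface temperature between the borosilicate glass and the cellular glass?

Resistance network (inner→outer):
  R_conv,in = 1/(hA) = 1/(11.5·1.90) = 0.04577 K/W
  R_borosilicate glass = L/(kA) = 5.66×10^-4/(1.25·1.90) = 2.383×10^-4 K/W
  R_cellular glass = L/(kA) = 0.0203/(0.0500·1.90) = 0.2137 K/W
  R_plate glass = L/(kA) = 0.00113/(0.839·1.90) = 7.089×10^-4 K/W
ΣR = 0.04577 + 2.383×10^-4 + 0.2137 + 7.089×10^-4 = 0.2604 K/W
Q = ΔT/ΣR = (20.9 °C − 1.92 °C)/0.2604 = 72.89 W
From the inner boundary to the borosilicate glass/cellular glass interface, ΣR_partial = 0.04601 K/W.
T_interface = T_in − Q·ΣR_partial = 20.9 °C − (72.89)(0.04601) = 17.5 °C

T = 17.5 °C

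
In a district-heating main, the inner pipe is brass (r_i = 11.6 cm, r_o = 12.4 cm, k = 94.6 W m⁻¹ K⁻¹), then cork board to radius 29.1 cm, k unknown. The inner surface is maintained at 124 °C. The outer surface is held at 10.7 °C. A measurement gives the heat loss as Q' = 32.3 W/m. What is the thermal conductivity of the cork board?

k = 0.0387 W/m·K

ΣR = ΔT/Q' = |124 − 10.7|/32.3 = 3.508 m·K/W
Known resistances:
  R'_brass = ln(0.124/0.116)/(2πk) = 0.06669/(2π·94.6) = 1.122×10^-4 m·K/W
R_cork board = ΣR − ΣR_known = 3.508 − 1.122×10^-4 = 3.508 m·K/W
ln(r₂/r₁)/(2πk) = 3.508 ⇒ k = 0.8530/(2π·3.508) = 0.0387 W/m·K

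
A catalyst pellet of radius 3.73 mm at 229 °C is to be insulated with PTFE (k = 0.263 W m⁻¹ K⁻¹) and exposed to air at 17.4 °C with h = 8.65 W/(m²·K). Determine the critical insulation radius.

For a sphere, r_cr = 2k_ins/h = 2·0.263/8.65 = 0.0608 m = 6.08 cm

r_cr = 6.08 cm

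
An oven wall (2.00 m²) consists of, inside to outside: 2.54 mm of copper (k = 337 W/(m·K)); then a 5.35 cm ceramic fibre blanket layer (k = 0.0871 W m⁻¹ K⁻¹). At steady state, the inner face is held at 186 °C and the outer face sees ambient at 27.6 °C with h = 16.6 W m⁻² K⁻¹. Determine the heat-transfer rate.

Q = 470 W

Series thermal resistances, inner to outer:
  R_copper = L/(kA) = 0.00254/(337·2.00) = 3.769×10^-6 K/W
  R_ceramic fibre blanket = L/(kA) = 0.0535/(0.0871·2.00) = 0.3071 K/W
  R_conv,out = 1/(hA) = 1/(16.6·2.00) = 0.03012 K/W
ΣR = 3.769×10^-6 + 0.3071 + 0.03012 = 0.3372 K/W
Q = ΔT/ΣR = (186 °C − 27.6 °C)/0.3372 = 470 W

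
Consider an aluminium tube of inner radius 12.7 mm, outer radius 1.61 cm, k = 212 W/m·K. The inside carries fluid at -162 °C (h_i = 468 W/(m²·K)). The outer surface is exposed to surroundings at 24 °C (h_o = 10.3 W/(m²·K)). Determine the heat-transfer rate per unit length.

Series thermal resistances, inner to outer:
  R'_conv,in = 1/(2πr h) = 1/(2π·0.0127·468) = 0.02678 m·K/W
  R'_aluminium = ln(0.0161/0.0127)/(2πk) = 0.2372/(2π·212) = 1.781×10^-4 m·K/W
  R'_conv,out = 1/(2πr h) = 1/(2π·0.0161·10.3) = 0.9597 m·K/W
ΣR = 0.02678 + 1.781×10^-4 + 0.9597 = 0.9867 m·K/W
Q' = ΔT/ΣR = (-162 °C − 24 °C)/0.9867 = -189 W/m
(Negative Q' ⇒ heat flows inward; heat gain = 189 W/m.)

Q' = 189 W/m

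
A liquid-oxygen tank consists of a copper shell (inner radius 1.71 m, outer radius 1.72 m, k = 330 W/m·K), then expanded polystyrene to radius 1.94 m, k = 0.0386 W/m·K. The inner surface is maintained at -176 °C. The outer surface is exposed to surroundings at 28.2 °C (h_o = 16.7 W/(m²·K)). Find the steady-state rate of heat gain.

Q = 1490 W

Treat each layer as a resistance in series:
  R_copper = (1/1.71 − 1/1.72)/(4πk) = 0.003400/(4π·330) = 8.199×10^-7 K/W
  R_expanded polystyrene = (1/1.72 − 1/1.94)/(4πk) = 0.06593/(4π·0.0386) = 0.1359 K/W
  R_conv,out = 1/(4πr²h) = 1/(4π·1.94²·16.7) = 0.001266 K/W
ΣR = 8.199×10^-7 + 0.1359 + 0.001266 = 0.1372 K/W
Q = ΔT/ΣR = (-176 °C − 28.2 °C)/0.1372 = -1490 W
(Negative Q ⇒ heat flows inward; heat gain = 1490 W.)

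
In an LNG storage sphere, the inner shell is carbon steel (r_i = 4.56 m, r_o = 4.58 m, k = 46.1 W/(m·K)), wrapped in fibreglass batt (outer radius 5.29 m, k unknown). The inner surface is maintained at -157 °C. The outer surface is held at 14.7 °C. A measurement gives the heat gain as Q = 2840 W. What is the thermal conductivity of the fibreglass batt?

ΣR = ΔT/Q = |-157 − 14.7|/2840 = 0.06046 K/W
Known resistances:
  R_carbon steel = (1/4.56 − 1/4.58)/(4πk) = 9.576×10^-4/(4π·46.1) = 1.653×10^-6 K/W
R_fibreglass batt = ΣR − ΣR_known = 0.06046 − 1.653×10^-6 = 0.06046 K/W
(1/r₁−1/r₂)/(4πk) = 0.06046 ⇒ k = 0.02930/(4π·0.06046) = 0.0386 W/m·K

k = 0.0386 W/m·K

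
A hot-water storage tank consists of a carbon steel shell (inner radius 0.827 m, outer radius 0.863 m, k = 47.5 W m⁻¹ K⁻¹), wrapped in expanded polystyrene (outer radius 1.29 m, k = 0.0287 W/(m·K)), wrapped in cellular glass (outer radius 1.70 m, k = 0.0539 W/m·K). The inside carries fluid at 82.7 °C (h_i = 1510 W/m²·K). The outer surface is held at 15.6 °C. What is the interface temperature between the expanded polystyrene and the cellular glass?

Treat each layer as a resistance in series:
  R_conv,in = 1/(4πr²h) = 1/(4π·0.827²·1510) = 7.706×10^-5 K/W
  R_carbon steel = (1/0.827 − 1/0.863)/(4πk) = 0.05044/(4π·47.5) = 8.451×10^-5 K/W
  R_expanded polystyrene = (1/0.863 − 1/1.29)/(4πk) = 0.3836/(4π·0.0287) = 1.063 K/W
  R_cellular glass = (1/1.29 − 1/1.70)/(4πk) = 0.1870/(4π·0.0539) = 0.2760 K/W
ΣR = 7.706×10^-5 + 8.451×10^-5 + 1.063 + 0.2760 = 1.339 K/W
Q = ΔT/ΣR = (82.7 °C − 15.6 °C)/1.339 = 50.11 W
From the inner boundary to the expanded polystyrene/cellular glass interface, ΣR_partial = 1.063 K/W.
T_interface = T_in − Q·ΣR_partial = 82.7 °C − (50.11)(1.063) = 29.4 °C

T = 29.4 °C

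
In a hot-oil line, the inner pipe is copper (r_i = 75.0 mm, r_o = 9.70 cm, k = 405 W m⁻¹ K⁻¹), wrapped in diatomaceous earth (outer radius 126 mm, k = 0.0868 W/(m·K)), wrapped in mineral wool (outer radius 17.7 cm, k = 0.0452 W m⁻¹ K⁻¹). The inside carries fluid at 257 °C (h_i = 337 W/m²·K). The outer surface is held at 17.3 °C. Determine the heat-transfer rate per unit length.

Q' = 142 W/m

Series thermal resistances, inner to outer:
  R'_conv,in = 1/(2πr h) = 1/(2π·0.0750·337) = 0.006297 m·K/W
  R'_copper = ln(0.0970/0.0750)/(2πk) = 0.2572/(2π·405) = 1.011×10^-4 m·K/W
  R'_diatomaceous earth = ln(0.126/0.0970)/(2πk) = 0.2616/(2π·0.0868) = 0.4796 m·K/W
  R'_mineral wool = ln(0.177/0.126)/(2πk) = 0.3399/(2π·0.0452) = 1.197 m·K/W
ΣR = 0.006297 + 1.011×10^-4 + 0.4796 + 1.197 = 1.683 m·K/W
Q' = ΔT/ΣR = (257 °C − 17.3 °C)/1.683 = 142 W/m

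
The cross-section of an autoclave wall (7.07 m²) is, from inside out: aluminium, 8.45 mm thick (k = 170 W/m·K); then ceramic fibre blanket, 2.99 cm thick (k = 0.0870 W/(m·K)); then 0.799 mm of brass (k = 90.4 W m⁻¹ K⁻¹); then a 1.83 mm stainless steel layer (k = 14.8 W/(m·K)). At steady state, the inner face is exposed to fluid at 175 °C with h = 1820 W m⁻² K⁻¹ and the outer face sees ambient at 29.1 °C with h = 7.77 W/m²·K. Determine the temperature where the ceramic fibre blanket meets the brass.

Treat each layer as a resistance in series:
  R_conv,in = 1/(hA) = 1/(1820·7.07) = 7.772×10^-5 K/W
  R_aluminium = L/(kA) = 0.00845/(170·7.07) = 7.031×10^-6 K/W
  R_ceramic fibre blanket = L/(kA) = 0.0299/(0.0870·7.07) = 0.04861 K/W
  R_brass = L/(kA) = 7.99×10^-4/(90.4·7.07) = 1.250×10^-6 K/W
  R_stainless steel = L/(kA) = 0.00183/(14.8·7.07) = 1.749×10^-5 K/W
  R_conv,out = 1/(hA) = 1/(7.77·7.07) = 0.01820 K/W
ΣR = 7.772×10^-5 + 7.031×10^-6 + 0.04861 + 1.250×10^-6 + 1.749×10^-5 + 0.01820 = 0.06691 K/W
Q = ΔT/ΣR = (175 °C − 29.1 °C)/0.06691 = 2181 W
From the inner boundary to the ceramic fibre blanket/brass interface, ΣR_partial = 0.04869 K/W.
T_interface = T_in − Q·ΣR_partial = 175 °C − (2181)(0.04869) = 68.8 °C

T = 68.8 °C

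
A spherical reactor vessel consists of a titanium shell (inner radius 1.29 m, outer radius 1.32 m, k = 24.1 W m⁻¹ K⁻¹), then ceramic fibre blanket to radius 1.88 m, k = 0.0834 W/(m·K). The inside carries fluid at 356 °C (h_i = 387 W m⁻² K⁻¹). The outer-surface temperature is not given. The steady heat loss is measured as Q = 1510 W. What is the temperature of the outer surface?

Series resistances:
  R_conv,in = 1/(4πr²h) = 1/(4π·1.29²·387) = 1.236×10^-4 K/W
  R_titanium = (1/1.29 − 1/1.32)/(4πk) = 0.01762/(4π·24.1) = 5.817×10^-5 K/W
  R_ceramic fibre blanket = (1/1.32 − 1/1.88)/(4πk) = 0.2257/(4π·0.0834) = 0.2153 K/W
ΣR = 0.2155 K/W
ΔT = Q·ΣR = 1510 × 0.2155 = 325.4 K
Heat flows outward, so T_out = T_in − ΔT = 356 − 325.4 = 30.6 °C

T_out = 30.6 °C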